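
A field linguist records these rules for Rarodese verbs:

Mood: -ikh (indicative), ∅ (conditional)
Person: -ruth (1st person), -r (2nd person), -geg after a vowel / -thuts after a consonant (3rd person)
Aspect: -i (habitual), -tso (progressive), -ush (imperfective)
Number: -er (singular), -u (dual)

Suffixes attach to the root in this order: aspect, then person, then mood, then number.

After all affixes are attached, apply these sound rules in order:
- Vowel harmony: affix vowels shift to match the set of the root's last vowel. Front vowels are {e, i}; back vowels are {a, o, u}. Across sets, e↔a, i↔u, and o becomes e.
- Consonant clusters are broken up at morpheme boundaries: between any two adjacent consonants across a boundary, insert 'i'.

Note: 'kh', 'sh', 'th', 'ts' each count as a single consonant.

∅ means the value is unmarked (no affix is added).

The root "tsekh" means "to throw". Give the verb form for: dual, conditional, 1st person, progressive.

Attach aspect progressive -tso → tsekhtso.
Attach person 1st person -ruth → tsekhtsoruth.
mood = conditional: zero marking, form stays tsekhtsoruth.
Attach number dual -u → tsekhtsoruthu.
Apply vowel harmony: tsekhtsoruthu → tsekhtserithi.
Apply epenthesis: tsekhtserithi → tsekhitserithi.

tsekhitserithi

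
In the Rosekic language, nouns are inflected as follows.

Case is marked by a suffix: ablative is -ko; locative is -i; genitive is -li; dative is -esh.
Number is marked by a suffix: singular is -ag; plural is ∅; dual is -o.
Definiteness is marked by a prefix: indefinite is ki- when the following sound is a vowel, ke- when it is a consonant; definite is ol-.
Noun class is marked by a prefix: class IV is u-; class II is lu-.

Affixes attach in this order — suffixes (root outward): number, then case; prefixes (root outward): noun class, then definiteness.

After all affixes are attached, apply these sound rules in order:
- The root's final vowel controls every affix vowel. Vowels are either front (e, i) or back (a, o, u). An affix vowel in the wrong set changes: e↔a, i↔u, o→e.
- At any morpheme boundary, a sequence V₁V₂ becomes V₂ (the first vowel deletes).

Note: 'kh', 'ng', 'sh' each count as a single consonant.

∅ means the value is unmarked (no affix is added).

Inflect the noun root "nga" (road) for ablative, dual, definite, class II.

ollungoko

Attach noun class class II lu- → lunga.
Attach definiteness definite ol- → ollunga.
Attach number dual -o → ollungao.
Attach case ablative -ko → ollungaoko.
Vowel harmony: no change.
Apply vowel deletion: ollungaoko → ollungoko.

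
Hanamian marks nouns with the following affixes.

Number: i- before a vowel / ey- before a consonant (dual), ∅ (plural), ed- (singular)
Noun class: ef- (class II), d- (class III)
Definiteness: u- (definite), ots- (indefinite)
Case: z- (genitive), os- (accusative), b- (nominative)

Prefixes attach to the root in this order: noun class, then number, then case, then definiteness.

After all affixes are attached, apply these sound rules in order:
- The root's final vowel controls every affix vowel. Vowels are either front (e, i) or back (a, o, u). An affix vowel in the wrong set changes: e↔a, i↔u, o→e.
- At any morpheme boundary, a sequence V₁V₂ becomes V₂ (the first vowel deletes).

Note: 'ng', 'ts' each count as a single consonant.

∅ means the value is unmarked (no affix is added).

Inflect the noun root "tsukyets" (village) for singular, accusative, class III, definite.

Attach noun class class III d- → dtsukyets.
Attach number singular ed- → eddtsukyets.
Attach case accusative os- → oseddtsukyets.
Attach definiteness definite u- → uoseddtsukyets.
Apply vowel harmony: uoseddtsukyets → ieseddtsukyets.
Apply vowel deletion: ieseddtsukyets → eseddtsukyets.

eseddtsukyets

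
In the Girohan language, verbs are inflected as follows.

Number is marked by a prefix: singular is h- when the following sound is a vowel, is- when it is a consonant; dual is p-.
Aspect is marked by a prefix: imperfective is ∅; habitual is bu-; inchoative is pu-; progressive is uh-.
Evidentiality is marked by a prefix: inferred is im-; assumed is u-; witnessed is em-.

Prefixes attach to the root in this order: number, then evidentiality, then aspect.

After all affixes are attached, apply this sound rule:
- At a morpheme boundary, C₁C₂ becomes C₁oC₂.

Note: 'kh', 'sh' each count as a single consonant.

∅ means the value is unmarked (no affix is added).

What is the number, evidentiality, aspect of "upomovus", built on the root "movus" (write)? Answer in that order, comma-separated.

Segment: u-p-movus.
number: p- → dual.
evidentiality: u- → assumed.
aspect: ∅ → imperfective.

dual, assumed, imperfective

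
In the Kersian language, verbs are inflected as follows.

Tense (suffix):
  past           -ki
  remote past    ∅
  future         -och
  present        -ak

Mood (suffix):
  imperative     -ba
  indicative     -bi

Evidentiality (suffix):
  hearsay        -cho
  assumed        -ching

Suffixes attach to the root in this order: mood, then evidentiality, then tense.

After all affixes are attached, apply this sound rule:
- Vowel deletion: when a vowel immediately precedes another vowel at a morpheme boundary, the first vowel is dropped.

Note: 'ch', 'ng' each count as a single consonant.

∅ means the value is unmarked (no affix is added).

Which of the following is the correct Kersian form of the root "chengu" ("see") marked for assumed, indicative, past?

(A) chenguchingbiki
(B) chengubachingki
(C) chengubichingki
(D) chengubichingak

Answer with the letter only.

Attach mood indicative -bi → chengubi.
Attach evidentiality assumed -ching → chengubiching.
Attach tense past -ki → chengubichingki.
Vowel deletion: no change.
So the correct form is chengubichingki, option (C).
(A) chenguchingbiki is wrong: it has the affixes in the wrong order.
(B) chengubachingki is wrong: it uses imperative instead of indicative for mood.
(D) chengubichingak is wrong: it uses present instead of past for tense.

C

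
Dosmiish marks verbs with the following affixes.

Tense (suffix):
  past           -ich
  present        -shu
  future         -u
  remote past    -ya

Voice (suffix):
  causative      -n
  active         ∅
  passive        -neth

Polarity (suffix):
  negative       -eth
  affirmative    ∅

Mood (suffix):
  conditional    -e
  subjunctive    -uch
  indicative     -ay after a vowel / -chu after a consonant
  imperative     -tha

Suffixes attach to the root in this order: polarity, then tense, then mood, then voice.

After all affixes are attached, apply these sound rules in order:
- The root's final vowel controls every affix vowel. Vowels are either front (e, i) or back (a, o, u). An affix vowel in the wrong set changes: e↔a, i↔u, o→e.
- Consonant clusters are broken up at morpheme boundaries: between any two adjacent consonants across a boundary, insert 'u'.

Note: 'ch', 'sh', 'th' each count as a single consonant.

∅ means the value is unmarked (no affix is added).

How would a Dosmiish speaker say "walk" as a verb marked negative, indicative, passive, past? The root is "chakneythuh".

Attach polarity negative -eth → chakneythuheth.
Attach tense past -ich → chakneythuhethich.
Attach mood indicative -chu (after consonant 'ch') → chakneythuhethichchu.
Attach voice passive -neth → chakneythuhethichchuneth.
Apply vowel harmony: chakneythuhethichchuneth → chakneythuhathuchchunath.
Apply epenthesis: chakneythuhathuchchunath → chakneythuhathuchuchunath.

chakneythuhathuchuchunath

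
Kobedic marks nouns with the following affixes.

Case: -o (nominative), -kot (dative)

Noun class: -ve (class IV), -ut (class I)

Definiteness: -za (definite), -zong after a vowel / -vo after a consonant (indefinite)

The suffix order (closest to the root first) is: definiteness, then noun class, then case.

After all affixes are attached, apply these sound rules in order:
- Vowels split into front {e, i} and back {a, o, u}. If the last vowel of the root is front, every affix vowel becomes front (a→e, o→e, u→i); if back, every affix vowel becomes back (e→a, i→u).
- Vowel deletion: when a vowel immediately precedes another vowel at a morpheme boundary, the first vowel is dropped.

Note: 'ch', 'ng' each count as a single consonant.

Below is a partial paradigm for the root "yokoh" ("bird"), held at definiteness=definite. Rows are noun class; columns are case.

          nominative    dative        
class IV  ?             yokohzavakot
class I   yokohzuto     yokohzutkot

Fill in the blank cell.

yokohzavo

Attach definiteness definite -za → yokohza.
Attach noun class class IV -ve → yokohzave.
Attach case nominative -o → yokohzaveo.
Apply vowel harmony: yokohzaveo → yokohzavao.
Apply vowel deletion: yokohzavao → yokohzavo.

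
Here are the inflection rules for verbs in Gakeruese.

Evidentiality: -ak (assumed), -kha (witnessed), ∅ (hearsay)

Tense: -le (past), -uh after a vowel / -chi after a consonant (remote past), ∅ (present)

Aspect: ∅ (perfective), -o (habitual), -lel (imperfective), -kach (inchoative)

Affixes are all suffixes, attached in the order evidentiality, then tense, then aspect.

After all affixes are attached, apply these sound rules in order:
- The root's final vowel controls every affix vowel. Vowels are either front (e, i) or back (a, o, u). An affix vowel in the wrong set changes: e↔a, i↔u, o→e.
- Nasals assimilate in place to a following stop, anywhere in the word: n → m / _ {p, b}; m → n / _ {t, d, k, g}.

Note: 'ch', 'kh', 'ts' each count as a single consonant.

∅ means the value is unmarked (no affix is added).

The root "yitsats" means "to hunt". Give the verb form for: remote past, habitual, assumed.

Attach evidentiality assumed -ak → yitsatsak.
Attach tense remote past -chi (after consonant 'k') → yitsatsakchi.
Attach aspect habitual -o → yitsatsakchio.
Apply vowel harmony: yitsatsakchio → yitsatsakchuo.
Nasal assimilation: no change.

yitsatsakchuo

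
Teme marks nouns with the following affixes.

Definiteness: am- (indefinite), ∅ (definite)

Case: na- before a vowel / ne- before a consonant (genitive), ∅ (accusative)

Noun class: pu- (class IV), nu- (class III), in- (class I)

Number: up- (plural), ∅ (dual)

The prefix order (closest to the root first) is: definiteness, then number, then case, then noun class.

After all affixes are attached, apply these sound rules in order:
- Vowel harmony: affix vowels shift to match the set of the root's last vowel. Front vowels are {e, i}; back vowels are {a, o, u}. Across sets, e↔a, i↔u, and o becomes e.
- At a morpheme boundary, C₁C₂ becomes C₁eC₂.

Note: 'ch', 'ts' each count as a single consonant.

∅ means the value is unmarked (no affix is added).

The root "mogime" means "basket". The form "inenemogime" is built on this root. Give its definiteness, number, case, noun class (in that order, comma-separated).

definite, dual, genitive, class I

Segment: in-ne-mogime.
definiteness: ∅ → definite.
number: ∅ → dual.
case: na/ne- → genitive.
noun class: in- → class I.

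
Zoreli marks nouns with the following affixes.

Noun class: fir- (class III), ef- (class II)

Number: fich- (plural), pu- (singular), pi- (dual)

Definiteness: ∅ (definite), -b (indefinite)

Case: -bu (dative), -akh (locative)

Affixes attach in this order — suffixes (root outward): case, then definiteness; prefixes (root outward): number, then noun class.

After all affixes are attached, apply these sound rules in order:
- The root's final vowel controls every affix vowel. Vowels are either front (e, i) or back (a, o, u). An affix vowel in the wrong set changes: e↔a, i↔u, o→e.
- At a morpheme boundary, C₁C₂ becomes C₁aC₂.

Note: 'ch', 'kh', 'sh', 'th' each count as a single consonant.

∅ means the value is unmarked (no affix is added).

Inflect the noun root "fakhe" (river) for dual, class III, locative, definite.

Attach case locative -akh → fakheakh.
Attach number dual pi- → pifakheakh.
Attach noun class class III fir- → firpifakheakh.
definiteness = definite: zero marking, form stays firpifakheakh.
Apply vowel harmony: firpifakheakh → firpifakheekh.
Apply epenthesis: firpifakheekh → firapifakheekh.

firapifakheekh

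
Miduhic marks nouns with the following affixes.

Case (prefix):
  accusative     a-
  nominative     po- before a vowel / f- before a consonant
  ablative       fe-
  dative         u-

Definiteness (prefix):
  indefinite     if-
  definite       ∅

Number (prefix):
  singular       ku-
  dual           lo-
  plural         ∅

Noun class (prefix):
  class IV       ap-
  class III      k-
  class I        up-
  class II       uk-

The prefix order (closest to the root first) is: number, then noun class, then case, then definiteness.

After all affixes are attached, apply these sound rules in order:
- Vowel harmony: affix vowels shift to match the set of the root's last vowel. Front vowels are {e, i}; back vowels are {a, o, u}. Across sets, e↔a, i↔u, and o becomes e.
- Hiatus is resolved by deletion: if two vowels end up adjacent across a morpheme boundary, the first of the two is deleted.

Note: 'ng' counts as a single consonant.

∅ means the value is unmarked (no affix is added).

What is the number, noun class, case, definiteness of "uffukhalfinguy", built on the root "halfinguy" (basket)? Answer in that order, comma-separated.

Segment: if-fe-uk-halfinguy.
number: ∅ → plural.
noun class: uk- → class II.
case: fe- → ablative.
definiteness: if- → indefinite.

plural, class II, ablative, indefinite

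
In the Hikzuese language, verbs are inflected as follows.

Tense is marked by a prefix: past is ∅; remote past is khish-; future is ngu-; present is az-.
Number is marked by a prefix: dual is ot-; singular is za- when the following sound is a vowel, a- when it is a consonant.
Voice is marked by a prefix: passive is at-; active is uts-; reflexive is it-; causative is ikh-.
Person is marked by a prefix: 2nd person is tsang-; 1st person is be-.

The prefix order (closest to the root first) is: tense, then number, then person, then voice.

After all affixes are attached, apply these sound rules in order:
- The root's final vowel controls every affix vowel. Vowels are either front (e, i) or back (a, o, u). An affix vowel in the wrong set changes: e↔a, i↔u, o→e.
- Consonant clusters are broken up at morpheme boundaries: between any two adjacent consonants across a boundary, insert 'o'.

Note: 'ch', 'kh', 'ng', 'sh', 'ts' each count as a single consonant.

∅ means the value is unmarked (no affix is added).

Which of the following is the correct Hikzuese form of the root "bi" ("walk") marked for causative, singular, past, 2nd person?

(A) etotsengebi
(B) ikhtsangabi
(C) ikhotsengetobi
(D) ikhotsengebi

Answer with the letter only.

tense = past: zero marking, form stays bi.
Attach number singular a- (before consonant 'b') → abi.
Attach person 2nd person tsang- → tsangabi.
Attach voice causative ikh- → ikhtsangabi.
Apply vowel harmony: ikhtsangabi → ikhtsengebi.
Apply epenthesis: ikhtsengebi → ikhotsengebi.
So the correct form is ikhotsengebi, option (D).
(A) etotsengebi is wrong: it uses passive instead of causative for voice.
(B) ikhtsangabi is wrong: it fails to apply the sound rule(s).
(C) ikhotsengetobi is wrong: it uses dual instead of singular for number.

D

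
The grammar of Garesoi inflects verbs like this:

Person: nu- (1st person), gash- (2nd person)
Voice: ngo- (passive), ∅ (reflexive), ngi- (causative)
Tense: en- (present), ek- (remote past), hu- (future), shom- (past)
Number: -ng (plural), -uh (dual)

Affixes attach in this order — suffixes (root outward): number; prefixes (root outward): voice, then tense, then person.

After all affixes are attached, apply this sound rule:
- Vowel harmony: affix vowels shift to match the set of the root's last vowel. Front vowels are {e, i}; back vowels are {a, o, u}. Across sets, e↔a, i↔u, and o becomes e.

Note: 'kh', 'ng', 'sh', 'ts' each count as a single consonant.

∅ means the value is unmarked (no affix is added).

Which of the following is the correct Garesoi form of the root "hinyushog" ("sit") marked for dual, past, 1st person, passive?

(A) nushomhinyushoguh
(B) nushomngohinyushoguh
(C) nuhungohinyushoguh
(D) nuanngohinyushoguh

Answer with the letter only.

B

Attach voice passive ngo- → ngohinyushog.
Attach number dual -uh → ngohinyushoguh.
Attach tense past shom- → shomngohinyushoguh.
Attach person 1st person nu- → nushomngohinyushoguh.
Vowel harmony: no change.
So the correct form is nushomngohinyushoguh, option (B).
(C) nuhungohinyushoguh is wrong: it uses future instead of past for tense.
(A) nushomhinyushoguh is wrong: it uses reflexive instead of passive for voice.
(D) nuanngohinyushoguh is wrong: it uses present instead of past for tense.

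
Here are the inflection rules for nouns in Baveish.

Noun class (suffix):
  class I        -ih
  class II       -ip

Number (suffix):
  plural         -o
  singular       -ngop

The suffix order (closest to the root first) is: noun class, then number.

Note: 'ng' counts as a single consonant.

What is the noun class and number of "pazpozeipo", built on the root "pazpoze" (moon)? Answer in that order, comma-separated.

class II, plural

Segment: pazpoze-ip-o.
noun class: -ip → class II.
number: -o → plural.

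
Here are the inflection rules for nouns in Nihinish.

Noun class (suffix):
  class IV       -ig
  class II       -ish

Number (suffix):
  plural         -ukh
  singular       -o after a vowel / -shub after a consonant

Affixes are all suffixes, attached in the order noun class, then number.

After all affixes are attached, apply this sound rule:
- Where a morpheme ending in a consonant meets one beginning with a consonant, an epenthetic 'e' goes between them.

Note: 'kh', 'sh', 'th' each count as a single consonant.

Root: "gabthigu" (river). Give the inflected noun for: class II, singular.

gabthiguisheshub

Attach noun class class II -ish → gabthiguish.
Attach number singular -shub (after consonant 'sh') → gabthiguishshub.
Apply epenthesis: gabthiguishshub → gabthiguisheshub.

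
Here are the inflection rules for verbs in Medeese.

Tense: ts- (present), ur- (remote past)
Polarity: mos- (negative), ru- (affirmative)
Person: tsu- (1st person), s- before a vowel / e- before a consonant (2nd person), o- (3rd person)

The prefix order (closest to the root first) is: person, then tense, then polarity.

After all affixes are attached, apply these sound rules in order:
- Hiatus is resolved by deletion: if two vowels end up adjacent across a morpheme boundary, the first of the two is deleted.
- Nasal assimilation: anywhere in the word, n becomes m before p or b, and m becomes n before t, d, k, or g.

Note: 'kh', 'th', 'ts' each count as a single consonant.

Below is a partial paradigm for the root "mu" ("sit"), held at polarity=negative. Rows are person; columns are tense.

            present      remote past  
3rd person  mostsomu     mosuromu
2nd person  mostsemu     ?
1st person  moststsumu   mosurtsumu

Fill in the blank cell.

mosuremu

Attach person 2nd person e- (before consonant 'm') → emu.
Attach tense remote past ur- → uremu.
Attach polarity negative mos- → mosuremu.
Vowel deletion: no change.
Nasal assimilation: no change.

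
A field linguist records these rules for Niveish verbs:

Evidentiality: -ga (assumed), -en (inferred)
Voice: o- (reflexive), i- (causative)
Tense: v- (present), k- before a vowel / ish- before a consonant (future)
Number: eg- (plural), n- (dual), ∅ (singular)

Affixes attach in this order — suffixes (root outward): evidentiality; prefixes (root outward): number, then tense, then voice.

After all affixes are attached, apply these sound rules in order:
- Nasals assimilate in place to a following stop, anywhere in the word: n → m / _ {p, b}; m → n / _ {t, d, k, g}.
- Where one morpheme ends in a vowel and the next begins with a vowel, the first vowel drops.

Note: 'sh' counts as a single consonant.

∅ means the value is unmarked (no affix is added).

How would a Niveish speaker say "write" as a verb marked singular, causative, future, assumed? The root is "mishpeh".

ishmishpehga

number = singular: zero marking, form stays mishpeh.
Attach tense future ish- (before consonant 'm') → ishmishpeh.
Attach evidentiality assumed -ga → ishmishpehga.
Attach voice causative i- → iishmishpehga.
Nasal assimilation: no change.
Apply vowel deletion: iishmishpehga → ishmishpehga.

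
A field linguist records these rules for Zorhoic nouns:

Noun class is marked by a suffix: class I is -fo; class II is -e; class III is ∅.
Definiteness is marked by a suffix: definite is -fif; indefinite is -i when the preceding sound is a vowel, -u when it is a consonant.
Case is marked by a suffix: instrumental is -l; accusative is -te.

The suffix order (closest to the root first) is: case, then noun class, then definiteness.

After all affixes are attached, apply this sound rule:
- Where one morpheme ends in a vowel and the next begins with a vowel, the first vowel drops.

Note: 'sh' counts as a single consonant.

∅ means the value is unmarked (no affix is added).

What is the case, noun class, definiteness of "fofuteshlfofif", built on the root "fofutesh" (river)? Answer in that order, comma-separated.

instrumental, class I, definite

Segment: fofutesh-l-fo-fif.
case: -l → instrumental.
noun class: -fo → class I.
definiteness: -fif → definite.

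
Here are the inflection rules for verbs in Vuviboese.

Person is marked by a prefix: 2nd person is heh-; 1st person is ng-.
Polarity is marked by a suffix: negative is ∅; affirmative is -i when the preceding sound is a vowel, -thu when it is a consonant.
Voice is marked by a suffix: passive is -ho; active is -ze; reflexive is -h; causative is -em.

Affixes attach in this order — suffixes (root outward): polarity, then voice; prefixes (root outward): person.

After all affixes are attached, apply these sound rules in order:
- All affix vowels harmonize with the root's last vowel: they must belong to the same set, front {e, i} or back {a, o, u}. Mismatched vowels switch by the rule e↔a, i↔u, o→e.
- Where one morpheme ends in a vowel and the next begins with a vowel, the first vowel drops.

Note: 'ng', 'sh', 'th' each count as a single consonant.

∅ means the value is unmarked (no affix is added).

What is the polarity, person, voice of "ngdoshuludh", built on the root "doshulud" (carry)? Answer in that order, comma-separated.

negative, 1st person, reflexive

Segment: ng-doshulud-h.
polarity: ∅ → negative.
person: ng- → 1st person.
voice: -h → reflexive.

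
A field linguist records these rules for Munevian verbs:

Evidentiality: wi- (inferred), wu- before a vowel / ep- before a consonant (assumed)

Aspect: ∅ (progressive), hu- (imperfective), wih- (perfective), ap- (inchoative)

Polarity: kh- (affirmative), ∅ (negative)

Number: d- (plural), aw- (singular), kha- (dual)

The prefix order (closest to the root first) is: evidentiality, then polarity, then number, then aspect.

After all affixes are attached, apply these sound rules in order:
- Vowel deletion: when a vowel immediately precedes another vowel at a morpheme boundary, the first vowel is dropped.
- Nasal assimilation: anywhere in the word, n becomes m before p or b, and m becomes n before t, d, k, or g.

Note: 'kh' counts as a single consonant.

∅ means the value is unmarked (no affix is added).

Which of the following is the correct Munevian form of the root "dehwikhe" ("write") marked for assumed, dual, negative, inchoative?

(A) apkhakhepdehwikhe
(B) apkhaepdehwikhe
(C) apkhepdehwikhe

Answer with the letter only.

Attach evidentiality assumed ep- (before consonant 'd') → epdehwikhe.
polarity = negative: zero marking, form stays epdehwikhe.
Attach number dual kha- → khaepdehwikhe.
Attach aspect inchoative ap- → apkhaepdehwikhe.
Apply vowel deletion: apkhaepdehwikhe → apkhepdehwikhe.
Nasal assimilation: no change.
So the correct form is apkhepdehwikhe, option (C).
(B) apkhaepdehwikhe is wrong: it fails to apply the sound rule(s).
(A) apkhakhepdehwikhe is wrong: it uses affirmative instead of negative for polarity.

C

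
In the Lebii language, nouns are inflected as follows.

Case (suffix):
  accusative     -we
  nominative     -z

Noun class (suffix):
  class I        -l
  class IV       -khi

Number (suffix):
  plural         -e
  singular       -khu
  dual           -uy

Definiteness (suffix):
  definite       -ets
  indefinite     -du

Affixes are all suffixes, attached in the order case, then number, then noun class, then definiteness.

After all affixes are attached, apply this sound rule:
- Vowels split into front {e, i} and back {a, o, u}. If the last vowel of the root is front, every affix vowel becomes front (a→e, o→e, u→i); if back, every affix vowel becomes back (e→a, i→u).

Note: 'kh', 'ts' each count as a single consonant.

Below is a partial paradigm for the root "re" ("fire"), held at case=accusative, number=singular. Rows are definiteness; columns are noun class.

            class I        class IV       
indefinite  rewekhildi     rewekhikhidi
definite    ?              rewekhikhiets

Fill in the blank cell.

rewekhilets

Attach case accusative -we → rewe.
Attach number singular -khu → rewekhu.
Attach noun class class I -l → rewekhul.
Attach definiteness definite -ets → rewekhulets.
Apply vowel harmony: rewekhulets → rewekhilets.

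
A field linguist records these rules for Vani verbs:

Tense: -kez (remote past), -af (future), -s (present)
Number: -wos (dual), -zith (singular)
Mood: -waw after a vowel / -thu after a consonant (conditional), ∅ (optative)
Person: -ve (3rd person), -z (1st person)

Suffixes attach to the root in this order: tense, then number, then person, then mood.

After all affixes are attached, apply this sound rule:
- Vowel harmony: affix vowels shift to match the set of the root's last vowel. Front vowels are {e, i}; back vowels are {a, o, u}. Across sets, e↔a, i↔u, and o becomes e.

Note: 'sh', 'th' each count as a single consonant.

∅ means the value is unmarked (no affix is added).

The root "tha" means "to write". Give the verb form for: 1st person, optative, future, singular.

thaafzuthz

Attach tense future -af → thaaf.
Attach number singular -zith → thaafzith.
Attach person 1st person -z → thaafzithz.
mood = optative: zero marking, form stays thaafzithz.
Apply vowel harmony: thaafzithz → thaafzuthz.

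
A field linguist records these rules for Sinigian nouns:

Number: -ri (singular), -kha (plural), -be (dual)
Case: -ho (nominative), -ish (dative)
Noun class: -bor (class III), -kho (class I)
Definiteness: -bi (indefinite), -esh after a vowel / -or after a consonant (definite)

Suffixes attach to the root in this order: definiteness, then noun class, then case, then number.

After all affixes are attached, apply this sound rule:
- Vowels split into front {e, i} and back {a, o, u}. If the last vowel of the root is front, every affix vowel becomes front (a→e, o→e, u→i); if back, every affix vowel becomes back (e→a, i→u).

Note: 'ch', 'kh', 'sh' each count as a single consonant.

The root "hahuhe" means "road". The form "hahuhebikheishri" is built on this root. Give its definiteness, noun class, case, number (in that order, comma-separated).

indefinite, class I, dative, singular

Segment: hahuhe-bi-kho-ish-ri.
definiteness: -bi → indefinite.
noun class: -kho → class I.
case: -ish → dative.
number: -ri → singular.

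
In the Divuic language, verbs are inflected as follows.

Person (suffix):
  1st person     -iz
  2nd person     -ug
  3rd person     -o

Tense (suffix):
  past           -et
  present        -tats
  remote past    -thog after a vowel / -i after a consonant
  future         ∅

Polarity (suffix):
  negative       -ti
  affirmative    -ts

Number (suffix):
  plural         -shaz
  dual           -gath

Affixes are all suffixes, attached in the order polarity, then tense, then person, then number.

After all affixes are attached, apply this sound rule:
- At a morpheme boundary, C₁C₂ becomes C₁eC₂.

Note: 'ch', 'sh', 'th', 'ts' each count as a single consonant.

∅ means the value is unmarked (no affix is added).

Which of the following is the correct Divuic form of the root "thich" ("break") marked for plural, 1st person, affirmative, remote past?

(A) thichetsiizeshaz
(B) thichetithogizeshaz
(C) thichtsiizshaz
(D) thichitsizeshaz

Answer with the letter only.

A

Attach polarity affirmative -ts → thichts.
Attach tense remote past -i (after consonant 'ts') → thichtsi.
Attach person 1st person -iz → thichtsiiz.
Attach number plural -shaz → thichtsiizshaz.
Apply epenthesis: thichtsiizshaz → thichetsiizeshaz.
So the correct form is thichetsiizeshaz, option (A).
(C) thichtsiizshaz is wrong: it fails to apply the sound rule(s).
(D) thichitsizeshaz is wrong: it has the affixes in the wrong order.
(B) thichetithogizeshaz is wrong: it uses negative instead of affirmative for polarity.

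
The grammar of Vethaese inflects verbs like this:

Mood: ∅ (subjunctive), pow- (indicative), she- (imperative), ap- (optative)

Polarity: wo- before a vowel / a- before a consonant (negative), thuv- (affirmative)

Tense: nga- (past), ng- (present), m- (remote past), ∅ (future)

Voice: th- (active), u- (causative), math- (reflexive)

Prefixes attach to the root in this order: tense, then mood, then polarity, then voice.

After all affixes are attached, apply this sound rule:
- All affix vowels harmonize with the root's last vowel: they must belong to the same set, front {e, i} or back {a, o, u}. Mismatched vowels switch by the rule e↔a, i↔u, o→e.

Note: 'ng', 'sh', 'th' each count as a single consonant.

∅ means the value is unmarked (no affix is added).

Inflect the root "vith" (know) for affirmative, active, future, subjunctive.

ththivvith

tense = future: zero marking, form stays vith.
mood = subjunctive: zero marking, form stays vith.
Attach polarity affirmative thuv- → thuvvith.
Attach voice active th- → ththuvvith.
Apply vowel harmony: ththuvvith → ththivvith.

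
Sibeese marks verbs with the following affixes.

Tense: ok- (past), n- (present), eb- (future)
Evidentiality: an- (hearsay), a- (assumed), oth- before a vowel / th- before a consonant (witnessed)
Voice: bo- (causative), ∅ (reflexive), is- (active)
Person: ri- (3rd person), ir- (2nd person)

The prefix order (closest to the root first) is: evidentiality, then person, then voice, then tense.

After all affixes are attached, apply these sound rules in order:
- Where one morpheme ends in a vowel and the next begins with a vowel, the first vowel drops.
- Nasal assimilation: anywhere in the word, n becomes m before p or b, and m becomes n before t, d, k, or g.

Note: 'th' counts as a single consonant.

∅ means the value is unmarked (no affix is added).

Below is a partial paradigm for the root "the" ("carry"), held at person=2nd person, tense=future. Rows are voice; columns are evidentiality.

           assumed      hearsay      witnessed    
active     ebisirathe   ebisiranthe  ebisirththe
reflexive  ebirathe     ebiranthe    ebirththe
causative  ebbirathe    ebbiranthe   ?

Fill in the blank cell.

Attach evidentiality witnessed th- (before consonant 'th') → ththe.
Attach person 2nd person ir- → irththe.
Attach voice causative bo- → boirththe.
Attach tense future eb- → ebboirththe.
Apply vowel deletion: ebboirththe → ebbirththe.
Nasal assimilation: no change.

ebbirththe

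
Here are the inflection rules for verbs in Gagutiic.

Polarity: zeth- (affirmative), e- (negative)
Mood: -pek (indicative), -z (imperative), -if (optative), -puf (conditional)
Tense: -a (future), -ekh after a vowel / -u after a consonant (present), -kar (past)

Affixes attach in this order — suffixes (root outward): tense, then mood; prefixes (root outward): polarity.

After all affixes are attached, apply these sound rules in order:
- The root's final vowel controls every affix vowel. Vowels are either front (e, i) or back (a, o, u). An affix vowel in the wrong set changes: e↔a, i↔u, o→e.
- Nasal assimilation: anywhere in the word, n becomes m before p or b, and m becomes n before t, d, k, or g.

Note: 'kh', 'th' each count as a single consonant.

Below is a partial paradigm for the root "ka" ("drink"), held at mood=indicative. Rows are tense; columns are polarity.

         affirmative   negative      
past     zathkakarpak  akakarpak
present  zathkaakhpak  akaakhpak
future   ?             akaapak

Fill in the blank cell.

zathkaapak

Attach tense future -a → kaa.
Attach mood indicative -pek → kaapek.
Attach polarity affirmative zeth- → zethkaapek.
Apply vowel harmony: zethkaapek → zathkaapak.
Nasal assimilation: no change.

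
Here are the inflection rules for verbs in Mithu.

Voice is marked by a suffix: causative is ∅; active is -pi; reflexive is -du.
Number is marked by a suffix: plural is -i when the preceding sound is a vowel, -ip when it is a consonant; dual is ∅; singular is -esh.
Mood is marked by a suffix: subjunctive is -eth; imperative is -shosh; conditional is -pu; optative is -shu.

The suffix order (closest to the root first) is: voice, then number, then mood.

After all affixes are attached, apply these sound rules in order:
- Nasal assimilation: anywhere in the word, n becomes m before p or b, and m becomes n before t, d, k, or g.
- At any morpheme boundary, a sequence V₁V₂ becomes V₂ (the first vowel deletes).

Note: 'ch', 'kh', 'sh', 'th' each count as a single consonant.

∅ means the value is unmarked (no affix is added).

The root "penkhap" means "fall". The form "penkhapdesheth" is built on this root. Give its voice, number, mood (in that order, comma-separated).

reflexive, singular, subjunctive

Segment: penkhap-du-esh-eth.
voice: -du → reflexive.
number: -esh → singular.
mood: -eth → subjunctive.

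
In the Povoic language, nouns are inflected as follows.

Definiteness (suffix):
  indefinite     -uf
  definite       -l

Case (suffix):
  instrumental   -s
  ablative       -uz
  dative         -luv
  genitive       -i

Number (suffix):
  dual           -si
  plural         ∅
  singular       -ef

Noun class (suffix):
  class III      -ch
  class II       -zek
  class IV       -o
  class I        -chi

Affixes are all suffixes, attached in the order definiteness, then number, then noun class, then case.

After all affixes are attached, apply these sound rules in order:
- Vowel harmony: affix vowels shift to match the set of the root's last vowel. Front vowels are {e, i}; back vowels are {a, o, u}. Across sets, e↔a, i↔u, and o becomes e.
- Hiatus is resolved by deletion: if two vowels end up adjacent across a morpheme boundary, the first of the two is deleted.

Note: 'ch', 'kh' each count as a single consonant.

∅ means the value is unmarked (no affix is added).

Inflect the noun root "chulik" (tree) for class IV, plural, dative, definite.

chulikleliv

Attach definiteness definite -l → chulikl.
number = plural: zero marking, form stays chulikl.
Attach noun class class IV -o → chuliklo.
Attach case dative -luv → chulikloluv.
Apply vowel harmony: chulikloluv → chulikleliv.
Vowel deletion: no change.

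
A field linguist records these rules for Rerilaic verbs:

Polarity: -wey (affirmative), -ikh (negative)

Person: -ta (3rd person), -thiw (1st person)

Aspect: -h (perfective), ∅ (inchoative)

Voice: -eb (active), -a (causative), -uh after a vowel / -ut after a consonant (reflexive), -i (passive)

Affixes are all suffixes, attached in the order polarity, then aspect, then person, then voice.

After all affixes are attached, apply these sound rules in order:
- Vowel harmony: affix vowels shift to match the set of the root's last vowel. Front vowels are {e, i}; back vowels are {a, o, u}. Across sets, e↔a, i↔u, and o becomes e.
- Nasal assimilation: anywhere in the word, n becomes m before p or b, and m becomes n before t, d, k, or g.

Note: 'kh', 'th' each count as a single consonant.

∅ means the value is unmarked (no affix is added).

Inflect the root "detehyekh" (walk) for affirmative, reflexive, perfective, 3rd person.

detehyekhweyhteih

Attach polarity affirmative -wey → detehyekhwey.
Attach aspect perfective -h → detehyekhweyh.
Attach person 3rd person -ta → detehyekhweyhta.
Attach voice reflexive -uh (after vowel 'a') → detehyekhweyhtauh.
Apply vowel harmony: detehyekhweyhtauh → detehyekhweyhteih.
Nasal assimilation: no change.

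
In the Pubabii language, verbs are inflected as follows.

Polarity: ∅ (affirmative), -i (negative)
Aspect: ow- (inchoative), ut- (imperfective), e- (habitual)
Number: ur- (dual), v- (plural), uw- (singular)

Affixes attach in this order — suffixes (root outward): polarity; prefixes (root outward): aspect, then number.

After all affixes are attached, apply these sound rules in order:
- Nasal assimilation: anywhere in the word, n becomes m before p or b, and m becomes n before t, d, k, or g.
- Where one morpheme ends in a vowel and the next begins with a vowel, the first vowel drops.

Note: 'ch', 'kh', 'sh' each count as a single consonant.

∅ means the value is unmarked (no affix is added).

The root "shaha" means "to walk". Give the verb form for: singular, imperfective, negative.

Attach aspect imperfective ut- → utshaha.
Attach number singular uw- → uwutshaha.
Attach polarity negative -i → uwutshahai.
Nasal assimilation: no change.
Apply vowel deletion: uwutshahai → uwutshahi.

uwutshahi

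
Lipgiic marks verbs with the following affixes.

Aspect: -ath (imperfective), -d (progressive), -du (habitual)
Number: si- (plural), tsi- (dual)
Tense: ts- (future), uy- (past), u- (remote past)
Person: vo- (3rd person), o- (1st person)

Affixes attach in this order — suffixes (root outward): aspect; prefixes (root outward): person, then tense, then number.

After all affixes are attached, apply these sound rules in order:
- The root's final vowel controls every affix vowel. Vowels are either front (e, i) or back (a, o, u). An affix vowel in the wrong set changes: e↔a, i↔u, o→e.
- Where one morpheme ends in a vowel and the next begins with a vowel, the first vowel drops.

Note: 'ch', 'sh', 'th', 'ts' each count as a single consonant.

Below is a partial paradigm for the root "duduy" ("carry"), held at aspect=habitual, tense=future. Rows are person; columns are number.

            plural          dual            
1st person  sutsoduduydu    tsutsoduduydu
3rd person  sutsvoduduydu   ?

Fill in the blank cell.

Attach person 3rd person vo- → voduduy.
Attach aspect habitual -du → voduduydu.
Attach tense future ts- → tsvoduduydu.
Attach number dual tsi- → tsitsvoduduydu.
Apply vowel harmony: tsitsvoduduydu → tsutsvoduduydu.
Vowel deletion: no change.

tsutsvoduduydu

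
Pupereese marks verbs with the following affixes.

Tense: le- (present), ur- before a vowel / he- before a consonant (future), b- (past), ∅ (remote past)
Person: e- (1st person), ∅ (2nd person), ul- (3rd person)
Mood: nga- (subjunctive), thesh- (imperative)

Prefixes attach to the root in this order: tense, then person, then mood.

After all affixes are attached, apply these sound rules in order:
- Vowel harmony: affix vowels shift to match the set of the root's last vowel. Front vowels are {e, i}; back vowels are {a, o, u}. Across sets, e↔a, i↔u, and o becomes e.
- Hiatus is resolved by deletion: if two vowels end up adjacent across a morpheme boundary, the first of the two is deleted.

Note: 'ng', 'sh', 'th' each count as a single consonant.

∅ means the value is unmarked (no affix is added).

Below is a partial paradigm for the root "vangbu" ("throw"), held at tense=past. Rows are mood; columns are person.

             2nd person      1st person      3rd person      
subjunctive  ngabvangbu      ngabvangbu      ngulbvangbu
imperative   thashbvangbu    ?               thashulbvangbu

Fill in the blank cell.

thashabvangbu

Attach tense past b- → bvangbu.
Attach person 1st person e- → ebvangbu.
Attach mood imperative thesh- → theshebvangbu.
Apply vowel harmony: theshebvangbu → thashabvangbu.
Vowel deletion: no change.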